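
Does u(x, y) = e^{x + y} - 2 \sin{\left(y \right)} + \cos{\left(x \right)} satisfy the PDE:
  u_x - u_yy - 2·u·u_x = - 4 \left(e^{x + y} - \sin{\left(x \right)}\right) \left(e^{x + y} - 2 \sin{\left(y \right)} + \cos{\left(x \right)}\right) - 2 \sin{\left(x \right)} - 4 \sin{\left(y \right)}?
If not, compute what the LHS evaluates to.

Evaluate each term of the left-hand side for u = e^{x + y} - 2 \sin{\left(y \right)} + \cos{\left(x \right)}.
Derivatives:
  u_x = e^{x} e^{y} - \sin{\left(x \right)}
  u_yy = e^{x} e^{y} + 2 \sin{\left(y \right)}
Terms:
  u_x = e^{x + y} - \sin{\left(x \right)}
  -u_yy = - e^{x + y} - 2 \sin{\left(y \right)}
  -2·u·u_x = - 2 \left(e^{x + y} - \sin{\left(x \right)}\right) \left(e^{x + y} - 2 \sin{\left(y \right)} + \cos{\left(x \right)}\right)
Sum: LHS = - 2 \left(e^{x + y} - \sin{\left(x \right)}\right) \left(e^{x + y} - 2 \sin{\left(y \right)} + \cos{\left(x \right)}\right) - \sin{\left(x \right)} - 2 \sin{\left(y \right)}
Given right-hand side: - 4 \left(e^{x + y} - \sin{\left(x \right)}\right) \left(e^{x + y} - 2 \sin{\left(y \right)} + \cos{\left(x \right)}\right) - 2 \sin{\left(x \right)} - 4 \sin{\left(y \right)}. Difference LHS − RHS = 2 \left(e^{x + y} - \sin{\left(x \right)}\right) \left(e^{x + y} - 2 \sin{\left(y \right)} + \cos{\left(x \right)}\right) + \sin{\left(x \right)} + 2 \sin{\left(y \right)} ≠ 0, so u is not a solution.

Answer: No, the LHS evaluates to - 2 \left(e^{x + y} - \sin{\left(x \right)}\right) \left(e^{x + y} - 2 \sin{\left(y \right)} + \cos{\left(x \right)}\right) - \sin{\left(x \right)} - 2 \sin{\left(y \right)}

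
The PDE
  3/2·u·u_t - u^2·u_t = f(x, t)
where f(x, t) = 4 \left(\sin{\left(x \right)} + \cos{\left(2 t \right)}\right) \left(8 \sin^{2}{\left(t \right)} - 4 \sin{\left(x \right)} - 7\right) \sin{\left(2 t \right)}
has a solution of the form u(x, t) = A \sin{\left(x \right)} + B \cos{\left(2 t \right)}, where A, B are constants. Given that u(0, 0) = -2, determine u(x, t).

Substitute the ansatz u = A \sin{\left(x \right)} + B \cos{\left(2 t \right)} into the left-hand side.
Derivatives of the ansatz:
  u_t = - 2 B \sin{\left(2 t \right)}
Term by term:
  3/2·u·u_t = - 3 A B \sin{\left(2 t \right)} \sin{\left(x \right)} - 3 B^{2} \sin{\left(2 t \right)} \cos{\left(2 t \right)}
  -u^2·u_t = 2 A^{2} B \sin{\left(2 t \right)} \sin^{2}{\left(x \right)} + 4 A B^{2} \sin{\left(2 t \right)} \sin{\left(x \right)} \cos{\left(2 t \right)} + 2 B^{3} \sin{\left(2 t \right)} \cos^{2}{\left(2 t \right)}
So the left-hand side equals
  2 A^{2} B \sin{\left(2 t \right)} \sin^{2}{\left(x \right)} + 4 A B^{2} \sin{\left(2 t \right)} \sin{\left(x \right)} \cos{\left(2 t \right)} - 3 A B \sin{\left(2 t \right)} \sin{\left(x \right)} + 2 B^{3} \sin{\left(2 t \right)} \cos^{2}{\left(2 t \right)} - 3 B^{2} \sin{\left(2 t \right)} \cos{\left(2 t \right)}
This must equal f(x, t) identically; expanded, f = - 16 \sin{\left(2 t \right)} \sin^{2}{\left(x \right)} - 32 \sin{\left(2 t \right)} \sin{\left(x \right)} \cos{\left(2 t \right)} - 12 \sin{\left(2 t \right)} \sin{\left(x \right)} - 16 \sin{\left(2 t \right)} \cos^{2}{\left(2 t \right)} - 12 \sin{\left(2 t \right)} \cos{\left(2 t \right)}.
Matching coefficients of the independent functions:
  [\sin{\left(2 t \right)} \sin{\left(x \right)}]:  - 3 A B = -12
  [\sin{\left(2 t \right)} \sin^{2}{\left(x \right)}]:  2 A^{2} B = -16
  [\sin{\left(2 t \right)} \cos{\left(2 t \right)}]:  - 3 B^{2} = -12
  [\sin{\left(2 t \right)} \cos^{2}{\left(2 t \right)}]:  2 B^{3} = -16
  [\sin{\left(2 t \right)} \sin{\left(x \right)} \cos{\left(2 t \right)}]:  4 A B^{2} = -32
Solving: A = -2, B = -2.
Check against the point condition:
  u(0, 0) = -2  ⟹  B = -2  ✓
Hence u(x, t) = - 2 \sin{\left(x \right)} - 2 \cos{\left(2 t \right)}.

Answer: u(x, t) = - 2 \sin{\left(x \right)} - 2 \cos{\left(2 t \right)}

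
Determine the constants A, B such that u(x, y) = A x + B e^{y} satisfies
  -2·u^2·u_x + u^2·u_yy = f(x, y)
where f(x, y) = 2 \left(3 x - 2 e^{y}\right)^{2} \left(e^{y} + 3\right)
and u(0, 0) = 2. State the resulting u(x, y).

Substitute the ansatz u = A x + B e^{y} into the left-hand side.
Derivatives of the ansatz:
  u_x = A
  u_yy = B e^{y}
Term by term:
  -2·u^2·u_x = - 2 A^{3} x^{2} - 4 A^{2} B x e^{y} - 2 A B^{2} e^{2 y}
  u^2·u_yy = A^{2} B x^{2} e^{y} + 2 A B^{2} x e^{2 y} + B^{3} e^{3 y}
So the left-hand side equals
  - 2 A^{3} x^{2} + A^{2} B x^{2} e^{y} - 4 A^{2} B x e^{y} + 2 A B^{2} x e^{2 y} - 2 A B^{2} e^{2 y} + B^{3} e^{3 y}
This must equal f(x, y) identically; expanded, f = 18 x^{2} e^{y} + 54 x^{2} - 24 x e^{2 y} - 72 x e^{y} + 8 e^{3 y} + 24 e^{2 y}.
Matching coefficients of the independent functions:
  [x^{2}]:  - 2 A^{3} = 54
  [x e^{y}]:  - 4 A^{2} B = -72
  [x e^{2 y}]:  2 A B^{2} = -24
  [x^{2} e^{y}]:  A^{2} B = 18
  [e^{2 y}]:  - 2 A B^{2} = 24
  [e^{3 y}]:  B^{3} = 8
Solving: A = -3, B = 2.
Check against the point condition:
  u(0, 0) = 2  ⟹  B = 2  ✓
Hence u(x, y) = - 3 x + 2 e^{y}.

Answer: u(x, y) = - 3 x + 2 e^{y}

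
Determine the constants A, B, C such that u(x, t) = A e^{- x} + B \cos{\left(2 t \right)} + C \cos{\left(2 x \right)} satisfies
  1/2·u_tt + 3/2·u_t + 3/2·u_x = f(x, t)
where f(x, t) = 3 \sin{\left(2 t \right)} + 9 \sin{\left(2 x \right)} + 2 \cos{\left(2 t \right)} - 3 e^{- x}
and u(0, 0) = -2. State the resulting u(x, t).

Answer: u(x, t) = - \cos{\left(2 t \right)} - 3 \cos{\left(2 x \right)} + 2 e^{- x}

Derivation:
Substitute the ansatz u = A e^{- x} + B \cos{\left(2 t \right)} + C \cos{\left(2 x \right)} into the left-hand side.
Derivatives of the ansatz:
  u_tt = - 4 B \cos{\left(2 t \right)}
  u_t = - 2 B \sin{\left(2 t \right)}
  u_x = - A e^{- x} - 2 C \sin{\left(2 x \right)}
Term by term:
  1/2·u_tt = - 2 B \cos{\left(2 t \right)}
  3/2·u_t = - 3 B \sin{\left(2 t \right)}
  3/2·u_x = - \frac{3 A e^{- x}}{2} - 3 C \sin{\left(2 x \right)}
So the left-hand side equals
  - \frac{3 A e^{- x}}{2} - 3 B \sin{\left(2 t \right)} - 2 B \cos{\left(2 t \right)} - 3 C \sin{\left(2 x \right)}
This must equal f(x, t) = 3 \sin{\left(2 t \right)} + 9 \sin{\left(2 x \right)} + 2 \cos{\left(2 t \right)} - 3 e^{- x} identically.
Matching coefficients of the independent functions:
  [e^{- x}]:  - \frac{3 A}{2} = -3
  [\sin{\left(2 t \right)}]:  - 3 B = 3
  [\sin{\left(2 x \right)}]:  - 3 C = 9
  [\cos{\left(2 t \right)}]:  - 2 B = 2
Solving: A = 2, B = -1, C = -3.
Check against the point condition:
  u(0, 0) = -2  ⟹  A + B + C = -2  ✓
Hence u(x, t) = - \cos{\left(2 t \right)} - 3 \cos{\left(2 x \right)} + 2 e^{- x}.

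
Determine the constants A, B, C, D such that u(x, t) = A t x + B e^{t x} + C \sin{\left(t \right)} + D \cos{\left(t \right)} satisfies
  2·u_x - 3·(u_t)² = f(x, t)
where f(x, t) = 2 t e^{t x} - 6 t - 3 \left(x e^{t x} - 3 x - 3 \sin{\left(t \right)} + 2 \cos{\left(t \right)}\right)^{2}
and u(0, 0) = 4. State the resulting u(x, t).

Substitute the ansatz u = A t x + B e^{t x} + C \sin{\left(t \right)} + D \cos{\left(t \right)} into the left-hand side.
Derivatives of the ansatz:
  u_x = A t + B t e^{t x}
  u_t = A x + B x e^{t x} + C \cos{\left(t \right)} - D \sin{\left(t \right)}
Term by term:
  2·u_x = 2 A t + 2 B t e^{t x}
  -3·(u_t)² = - 3 A^{2} x^{2} - 6 A B x^{2} e^{t x} - 6 A C x \cos{\left(t \right)} + 6 A D x \sin{\left(t \right)} - 3 B^{2} x^{2} e^{2 t x} - 6 B C x e^{t x} \cos{\left(t \right)} + 6 B D x e^{t x} \sin{\left(t \right)} - 3 C^{2} \cos^{2}{\left(t \right)} + 6 C D \sin{\left(t \right)} \cos{\left(t \right)} - 3 D^{2} \sin^{2}{\left(t \right)}
So the left-hand side equals
  - 3 A^{2} x^{2} - 6 A B x^{2} e^{t x} - 6 A C x \cos{\left(t \right)} + 6 A D x \sin{\left(t \right)} + 2 A t - 3 B^{2} x^{2} e^{2 t x} - 6 B C x e^{t x} \cos{\left(t \right)} + 6 B D x e^{t x} \sin{\left(t \right)} + 2 B t e^{t x} - 3 C^{2} \cos^{2}{\left(t \right)} + 6 C D \sin{\left(t \right)} \cos{\left(t \right)} - 3 D^{2} \sin^{2}{\left(t \right)}
This must equal f(x, t) identically; expanded, f = 2 t e^{t x} - 6 t - 3 x^{2} e^{2 t x} + 18 x^{2} e^{t x} - 27 x^{2} + 18 x e^{t x} \sin{\left(t \right)} - 12 x e^{t x} \cos{\left(t \right)} - 54 x \sin{\left(t \right)} + 36 x \cos{\left(t \right)} - 27 \sin^{2}{\left(t \right)} + 36 \sin{\left(t \right)} \cos{\left(t \right)} - 12 \cos^{2}{\left(t \right)}.
Matching coefficients of the independent functions:
  [t]:  2 A = -6
  [x^{2}]:  - 3 A^{2} = -27
  [t e^{t x}]:  2 B = 2
  [x \sin{\left(t \right)}]:  6 A D = -54
  [x \cos{\left(t \right)}]:  - 6 A C = 36
  [x^{2} e^{t x}]:  - 6 A B = 18
  [x^{2} e^{2 t x}]:  - 3 B^{2} = -3
  [\sin{\left(t \right)} \cos{\left(t \right)}]:  6 C D = 36
  [x e^{t x} \sin{\left(t \right)}]:  6 B D = 18
  [x e^{t x} \cos{\left(t \right)}]:  - 6 B C = -12
  [\sin^{2}{\left(t \right)}]:  - 3 D^{2} = -27
  [\cos^{2}{\left(t \right)}]:  - 3 C^{2} = -12
Solving: A = -3, B = 1, C = 2, D = 3.
Check against the point condition:
  u(0, 0) = 4  ⟹  B + D = 4  ✓
Hence u(x, t) = - 3 t x + e^{t x} + 2 \sin{\left(t \right)} + 3 \cos{\left(t \right)}.

Answer: u(x, t) = - 3 t x + e^{t x} + 2 \sin{\left(t \right)} + 3 \cos{\left(t \right)}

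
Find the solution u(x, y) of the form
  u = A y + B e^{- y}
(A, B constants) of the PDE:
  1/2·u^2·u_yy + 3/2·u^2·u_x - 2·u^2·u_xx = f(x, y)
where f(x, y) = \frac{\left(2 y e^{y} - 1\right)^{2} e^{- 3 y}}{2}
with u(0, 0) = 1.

Substitute the ansatz u = A y + B e^{- y} into the left-hand side.
Derivatives of the ansatz:
  u_yy = B e^{- y}
  u_x = 0
  u_xx = 0
Term by term:
  1/2·u^2·u_yy = \frac{A^{2} B y^{2} e^{- y}}{2} + A B^{2} y e^{- 2 y} + \frac{B^{3} e^{- 3 y}}{2}
  3/2·u^2·u_x = 0
  -2·u^2·u_xx = 0
So the left-hand side equals
  \frac{A^{2} B y^{2} e^{- y}}{2} + A B^{2} y e^{- 2 y} + \frac{B^{3} e^{- 3 y}}{2}
This must equal f(x, y) identically; expanded, f = 2 y^{2} e^{- y} - 2 y e^{- 2 y} + \frac{e^{- 3 y}}{2}.
Matching coefficients of the independent functions:
  [y e^{- 2 y}]:  A B^{2} = -2
  [y^{2} e^{- y}]:  \frac{A^{2} B}{2} = 2
  [e^{- 3 y}]:  \frac{B^{3}}{2} = \frac{1}{2}
Solving: A = -2, B = 1.
Check against the point condition:
  u(0, 0) = 1  ⟹  B = 1  ✓
Hence u(x, y) = - 2 y + e^{- y}.

Answer: u(x, y) = - 2 y + e^{- y}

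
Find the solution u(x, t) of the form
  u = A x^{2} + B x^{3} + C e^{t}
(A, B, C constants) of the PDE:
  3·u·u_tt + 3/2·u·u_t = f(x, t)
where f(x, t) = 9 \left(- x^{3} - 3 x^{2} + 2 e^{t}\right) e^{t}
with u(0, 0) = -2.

Substitute the ansatz u = A x^{2} + B x^{3} + C e^{t} into the left-hand side.
Derivatives of the ansatz:
  u_tt = C e^{t}
  u_t = C e^{t}
Term by term:
  3·u·u_tt = 3 A C x^{2} e^{t} + 3 B C x^{3} e^{t} + 3 C^{2} e^{2 t}
  3/2·u·u_t = \frac{3 A C x^{2} e^{t}}{2} + \frac{3 B C x^{3} e^{t}}{2} + \frac{3 C^{2} e^{2 t}}{2}
So the left-hand side equals
  \frac{9 A C x^{2} e^{t}}{2} + \frac{9 B C x^{3} e^{t}}{2} + \frac{9 C^{2} e^{2 t}}{2}
This must equal f(x, t) identically; expanded, f = - 9 x^{3} e^{t} - 27 x^{2} e^{t} + 18 e^{2 t}.
Matching coefficients of the independent functions:
  [x^{2} e^{t}]:  \frac{9 A C}{2} = -27
  [x^{3} e^{t}]:  \frac{9 B C}{2} = -9
  [e^{2 t}]:  \frac{9 C^{2}}{2} = 18
These equations allow (A, B, C) = (-3, -1, 2) or (3, 1, -2).
Impose the point condition(s):
  u(0, 0) = -2  ⟹  C = -2
Only A = 3, B = 1, C = -2 satisfies everything.
Hence u(x, t) = x^{3} + 3 x^{2} - 2 e^{t}.

Answer: u(x, t) = x^{3} + 3 x^{2} - 2 e^{t}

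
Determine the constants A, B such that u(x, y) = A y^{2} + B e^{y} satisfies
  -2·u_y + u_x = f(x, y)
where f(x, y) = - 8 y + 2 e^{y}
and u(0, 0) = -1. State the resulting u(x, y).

Substitute the ansatz u = A y^{2} + B e^{y} into the left-hand side.
Derivatives of the ansatz:
  u_y = 2 A y + B e^{y}
  u_x = 0
Term by term:
  -2·u_y = - 4 A y - 2 B e^{y}
  u_x = 0
So the left-hand side equals
  - 4 A y - 2 B e^{y}
This must equal f(x, y) = - 8 y + 2 e^{y} identically.
Matching coefficients of the independent functions:
  [y]:  - 4 A = -8
  [e^{y}]:  - 2 B = 2
Solving: A = 2, B = -1.
Check against the point condition:
  u(0, 0) = -1  ⟹  B = -1  ✓
Hence u(x, y) = 2 y^{2} - e^{y}.

Answer: u(x, y) = 2 y^{2} - e^{y}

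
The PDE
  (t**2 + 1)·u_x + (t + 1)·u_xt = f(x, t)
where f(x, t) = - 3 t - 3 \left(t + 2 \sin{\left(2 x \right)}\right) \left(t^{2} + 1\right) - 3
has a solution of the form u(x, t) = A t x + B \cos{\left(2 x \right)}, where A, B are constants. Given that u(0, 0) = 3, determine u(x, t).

Answer: u(x, t) = - 3 t x + 3 \cos{\left(2 x \right)}

Derivation:
Substitute the ansatz u = A t x + B \cos{\left(2 x \right)} into the left-hand side.
Derivatives of the ansatz:
  u_x = A t - 2 B \sin{\left(2 x \right)}
  u_xt = A
Term by term:
  (t**2 + 1)·u_x = A t^{3} + A t - 2 B t^{2} \sin{\left(2 x \right)} - 2 B \sin{\left(2 x \right)}
  (t + 1)·u_xt = A t + A
So the left-hand side equals
  A t^{3} + 2 A t + A - 2 B t^{2} \sin{\left(2 x \right)} - 2 B \sin{\left(2 x \right)}
This must equal f(x, t) identically; expanded, f = - 3 t^{3} - 6 t^{2} \sin{\left(2 x \right)} - 6 t - 6 \sin{\left(2 x \right)} - 3.
Matching coefficients of the independent functions:
  [constant term, t^{3}]:  A = -3
  [t]:  2 A = -6
  [t^{2} \sin{\left(2 x \right)}, \sin{\left(2 x \right)}]:  - 2 B = -6
Solving: A = -3, B = 3.
Check against the point condition:
  u(0, 0) = 3  ⟹  B = 3  ✓
Hence u(x, t) = - 3 t x + 3 \cos{\left(2 x \right)}.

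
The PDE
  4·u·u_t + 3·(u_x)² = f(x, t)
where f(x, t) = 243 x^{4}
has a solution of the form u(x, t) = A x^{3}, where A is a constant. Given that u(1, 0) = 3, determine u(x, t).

Substitute the ansatz u = A x^{3} into the left-hand side.
Derivatives of the ansatz:
  u_t = 0
  u_x = 3 A x^{2}
Term by term:
  4·u·u_t = 0
  3·(u_x)² = 27 A^{2} x^{4}
So the left-hand side equals
  27 A^{2} x^{4}
This must equal f(x, t) = 243 x^{4} identically.
Matching coefficients of the independent functions:
  [x^{4}]:  27 A^{2} = 243
These equations allow (A) = (-3) or (3).
Impose the point condition(s):
  u(1, 0) = 3  ⟹  A = 3
Only A = 3 satisfies everything.
Hence u(x, t) = 3 x^{3}.

Answer: u(x, t) = 3 x^{3}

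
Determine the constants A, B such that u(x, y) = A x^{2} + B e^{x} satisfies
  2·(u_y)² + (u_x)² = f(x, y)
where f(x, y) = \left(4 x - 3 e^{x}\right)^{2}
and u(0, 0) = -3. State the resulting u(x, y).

Substitute the ansatz u = A x^{2} + B e^{x} into the left-hand side.
Derivatives of the ansatz:
  u_y = 0
  u_x = 2 A x + B e^{x}
Term by term:
  2·(u_y)² = 0
  (u_x)² = 4 A^{2} x^{2} + 4 A B x e^{x} + B^{2} e^{2 x}
So the left-hand side equals
  4 A^{2} x^{2} + 4 A B x e^{x} + B^{2} e^{2 x}
This must equal f(x, y) identically; expanded, f = 16 x^{2} - 24 x e^{x} + 9 e^{2 x}.
Matching coefficients of the independent functions:
  [x^{2}]:  4 A^{2} = 16
  [x e^{x}]:  4 A B = -24
  [e^{2 x}]:  B^{2} = 9
These equations allow (A, B) = (-2, 3) or (2, -3).
Impose the point condition(s):
  u(0, 0) = -3  ⟹  B = -3
Only A = 2, B = -3 satisfies everything.
Hence u(x, y) = 2 x^{2} - 3 e^{x}.

Answer: u(x, y) = 2 x^{2} - 3 e^{x}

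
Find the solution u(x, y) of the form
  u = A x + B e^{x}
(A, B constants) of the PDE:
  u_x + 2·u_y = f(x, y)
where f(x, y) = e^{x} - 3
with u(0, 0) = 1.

Substitute the ansatz u = A x + B e^{x} into the left-hand side.
Derivatives of the ansatz:
  u_x = A + B e^{x}
  u_y = 0
Term by term:
  u_x = A + B e^{x}
  2·u_y = 0
So the left-hand side equals
  A + B e^{x}
This must equal f(x, y) = e^{x} - 3 identically.
Matching coefficients of the independent functions:
  [constant term]:  A = -3
  [e^{x}]:  B = 1
Solving: A = -3, B = 1.
Check against the point condition:
  u(0, 0) = 1  ⟹  B = 1  ✓
Hence u(x, y) = - 3 x + e^{x}.

Answer: u(x, y) = - 3 x + e^{x}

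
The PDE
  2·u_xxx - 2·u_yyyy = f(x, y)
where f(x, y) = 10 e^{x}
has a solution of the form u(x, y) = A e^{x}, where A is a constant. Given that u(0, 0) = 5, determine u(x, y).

Substitute the ansatz u = A e^{x} into the left-hand side.
Derivatives of the ansatz:
  u_xxx = A e^{x}
  u_yyyy = 0
Term by term:
  2·u_xxx = 2 A e^{x}
  -2·u_yyyy = 0
So the left-hand side equals
  2 A e^{x}
This must equal f(x, y) = 10 e^{x} identically.
Matching coefficients of the independent functions:
  [e^{x}]:  2 A = 10
Solving: A = 5.
Check against the point condition:
  u(0, 0) = 5  ⟹  A = 5  ✓
Hence u(x, y) = 5 e^{x}.

Answer: u(x, y) = 5 e^{x}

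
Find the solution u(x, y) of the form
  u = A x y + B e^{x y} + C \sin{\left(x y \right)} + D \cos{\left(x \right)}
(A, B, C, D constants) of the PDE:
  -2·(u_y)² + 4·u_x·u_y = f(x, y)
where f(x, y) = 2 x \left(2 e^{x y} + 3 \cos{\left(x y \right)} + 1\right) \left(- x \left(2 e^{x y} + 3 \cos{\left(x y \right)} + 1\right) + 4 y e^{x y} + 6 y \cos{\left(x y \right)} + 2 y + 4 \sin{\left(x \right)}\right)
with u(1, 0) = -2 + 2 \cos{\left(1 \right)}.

Answer: u(x, y) = - x y - 2 e^{x y} - 3 \sin{\left(x y \right)} + 2 \cos{\left(x \right)}

Derivation:
Substitute the ansatz u = A x y + B e^{x y} + C \sin{\left(x y \right)} + D \cos{\left(x \right)} into the left-hand side.
Derivatives of the ansatz:
  u_y = A x + B x e^{x y} + C x \cos{\left(x y \right)}
  u_x = A y + B y e^{x y} + C y \cos{\left(x y \right)} - D \sin{\left(x \right)}
Term by term:
  -2·(u_y)² = - 2 A^{2} x^{2} - 4 A B x^{2} e^{x y} - 4 A C x^{2} \cos{\left(x y \right)} - 2 B^{2} x^{2} e^{2 x y} - 4 B C x^{2} e^{x y} \cos{\left(x y \right)} - 2 C^{2} x^{2} \cos^{2}{\left(x y \right)}
  4·u_x·u_y = 4 A^{2} x y + 8 A B x y e^{x y} + 8 A C x y \cos{\left(x y \right)} - 4 A D x \sin{\left(x \right)} + 4 B^{2} x y e^{2 x y} + 8 B C x y e^{x y} \cos{\left(x y \right)} - 4 B D x e^{x y} \sin{\left(x \right)} + 4 C^{2} x y \cos^{2}{\left(x y \right)} - 4 C D x \sin{\left(x \right)} \cos{\left(x y \right)}
So the left-hand side equals
  - 2 A^{2} x^{2} + 4 A^{2} x y - 4 A B x^{2} e^{x y} + 8 A B x y e^{x y} - 4 A C x^{2} \cos{\left(x y \right)} + 8 A C x y \cos{\left(x y \right)} - 4 A D x \sin{\left(x \right)} - 2 B^{2} x^{2} e^{2 x y} + 4 B^{2} x y e^{2 x y} - 4 B C x^{2} e^{x y} \cos{\left(x y \right)} + 8 B C x y e^{x y} \cos{\left(x y \right)} - 4 B D x e^{x y} \sin{\left(x \right)} - 2 C^{2} x^{2} \cos^{2}{\left(x y \right)} + 4 C^{2} x y \cos^{2}{\left(x y \right)} - 4 C D x \sin{\left(x \right)} \cos{\left(x y \right)}
This must equal f(x, y) identically; expanded, f = - 8 x^{2} e^{2 x y} - 24 x^{2} e^{x y} \cos{\left(x y \right)} - 8 x^{2} e^{x y} - 18 x^{2} \cos^{2}{\left(x y \right)} - 12 x^{2} \cos{\left(x y \right)} - 2 x^{2} + 16 x y e^{2 x y} + 48 x y e^{x y} \cos{\left(x y \right)} + 16 x y e^{x y} + 36 x y \cos^{2}{\left(x y \right)} + 24 x y \cos{\left(x y \right)} + 4 x y + 16 x e^{x y} \sin{\left(x \right)} + 24 x \sin{\left(x \right)} \cos{\left(x y \right)} + 8 x \sin{\left(x \right)}.
Matching coefficients of the independent functions:
(each divided by its leading coefficient; functions giving the same equation are listed together)
  [x^{2}, x y]:  A^{2} - 1 = 0
  [x \sin{\left(x \right)}]:  A D + 2 = 0
  [x^{2} e^{x y}, x y e^{x y}]:  A B - 2 = 0
  [x^{2} e^{2 x y}, x y e^{2 x y}]:  B^{2} - 4 = 0
  [x^{2} \cos{\left(x y \right)}, x y \cos{\left(x y \right)}]:  A C - 3 = 0
  [x^{2} \cos^{2}{\left(x y \right)}, x y \cos^{2}{\left(x y \right)}]:  C^{2} - 9 = 0
  [x e^{x y} \sin{\left(x \right)}]:  B D + 4 = 0
  [x \sin{\left(x \right)} \cos{\left(x y \right)}]:  C D + 6 = 0
  [x^{2} e^{x y} \cos{\left(x y \right)}, x y e^{x y} \cos{\left(x y \right)}]:  B C - 6 = 0
These equations allow (A, B, C, D) = (-1, -2, -3, 2) or (1, 2, 3, -2).
Impose the point condition(s):
  u(1, 0) = -2 + 2 \cos{\left(1 \right)}  ⟹  B + D \cos{\left(1 \right)} = -2 + 2 \cos{\left(1 \right)}
Only A = -1, B = -2, C = -3, D = 2 satisfies everything.
Hence u(x, y) = - x y - 2 e^{x y} - 3 \sin{\left(x y \right)} + 2 \cos{\left(x \right)}.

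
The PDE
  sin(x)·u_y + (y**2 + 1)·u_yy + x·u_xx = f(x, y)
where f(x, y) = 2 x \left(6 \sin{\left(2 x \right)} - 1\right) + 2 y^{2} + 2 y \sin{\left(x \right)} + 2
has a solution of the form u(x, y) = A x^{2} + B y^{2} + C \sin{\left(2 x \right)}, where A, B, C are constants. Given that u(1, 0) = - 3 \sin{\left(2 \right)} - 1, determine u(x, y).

Substitute the ansatz u = A x^{2} + B y^{2} + C \sin{\left(2 x \right)} into the left-hand side.
Derivatives of the ansatz:
  u_y = 2 B y
  u_yy = 2 B
  u_xx = 2 A - 4 C \sin{\left(2 x \right)}
Term by term:
  sin(x)·u_y = 2 B y \sin{\left(x \right)}
  (y**2 + 1)·u_yy = 2 B y^{2} + 2 B
  x·u_xx = 2 A x - 4 C x \sin{\left(2 x \right)}
So the left-hand side equals
  2 A x + 2 B y^{2} + 2 B y \sin{\left(x \right)} + 2 B - 4 C x \sin{\left(2 x \right)}
This must equal f(x, y) identically; expanded, f = 12 x \sin{\left(2 x \right)} - 2 x + 2 y^{2} + 2 y \sin{\left(x \right)} + 2.
Matching coefficients of the independent functions:
  [constant term, y^{2}, y \sin{\left(x \right)}]:  2 B = 2
  [x]:  2 A = -2
  [x \sin{\left(2 x \right)}]:  - 4 C = 12
Solving: A = -1, B = 1, C = -3.
Check against the point condition:
  u(1, 0) = - 3 \sin{\left(2 \right)} - 1  ⟹  A + C \sin{\left(2 \right)} = - 3 \sin{\left(2 \right)} - 1  ✓
Hence u(x, y) = - x^{2} + y^{2} - 3 \sin{\left(2 x \right)}.

Answer: u(x, y) = - x^{2} + y^{2} - 3 \sin{\left(2 x \right)}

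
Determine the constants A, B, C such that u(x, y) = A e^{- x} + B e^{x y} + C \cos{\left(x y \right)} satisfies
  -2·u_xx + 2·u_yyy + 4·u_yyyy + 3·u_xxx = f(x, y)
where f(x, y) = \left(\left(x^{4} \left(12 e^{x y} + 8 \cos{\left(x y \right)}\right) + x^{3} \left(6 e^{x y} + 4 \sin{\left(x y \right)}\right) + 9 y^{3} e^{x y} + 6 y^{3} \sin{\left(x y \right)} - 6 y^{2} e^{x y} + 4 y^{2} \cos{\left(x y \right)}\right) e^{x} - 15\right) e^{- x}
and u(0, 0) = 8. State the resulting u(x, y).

Substitute the ansatz u = A e^{- x} + B e^{x y} + C \cos{\left(x y \right)} into the left-hand side.
Derivatives of the ansatz:
  u_xx = A e^{- x} + B y^{2} e^{x y} - C y^{2} \cos{\left(x y \right)}
  u_yyy = B x^{3} e^{x y} + C x^{3} \sin{\left(x y \right)}
  u_yyyy = B x^{4} e^{x y} + C x^{4} \cos{\left(x y \right)}
  u_xxx = - A e^{- x} + B y^{3} e^{x y} + C y^{3} \sin{\left(x y \right)}
Term by term:
  -2·u_xx = - 2 A e^{- x} - 2 B y^{2} e^{x y} + 2 C y^{2} \cos{\left(x y \right)}
  2·u_yyy = 2 B x^{3} e^{x y} + 2 C x^{3} \sin{\left(x y \right)}
  4·u_yyyy = 4 B x^{4} e^{x y} + 4 C x^{4} \cos{\left(x y \right)}
  3·u_xxx = - 3 A e^{- x} + 3 B y^{3} e^{x y} + 3 C y^{3} \sin{\left(x y \right)}
So the left-hand side equals
  - 5 A e^{- x} + 4 B x^{4} e^{x y} + 2 B x^{3} e^{x y} + 3 B y^{3} e^{x y} - 2 B y^{2} e^{x y} + 4 C x^{4} \cos{\left(x y \right)} + 2 C x^{3} \sin{\left(x y \right)} + 3 C y^{3} \sin{\left(x y \right)} + 2 C y^{2} \cos{\left(x y \right)}
This must equal f(x, y) identically; expanded, f = 12 x^{4} e^{x y} + 8 x^{4} \cos{\left(x y \right)} + 6 x^{3} e^{x y} + 4 x^{3} \sin{\left(x y \right)} + 9 y^{3} e^{x y} + 6 y^{3} \sin{\left(x y \right)} - 6 y^{2} e^{x y} + 4 y^{2} \cos{\left(x y \right)} - 15 e^{- x}.
Matching coefficients of the independent functions:
  [x^{3} e^{x y}]:  2 B = 6
  [x^{3} \sin{\left(x y \right)}, y^{2} \cos{\left(x y \right)}]:  2 C = 4
  [x^{4} e^{x y}]:  4 B = 12
  [x^{4} \cos{\left(x y \right)}]:  4 C = 8
  [y^{2} e^{x y}]:  - 2 B = -6
  [y^{3} e^{x y}]:  3 B = 9
  [y^{3} \sin{\left(x y \right)}]:  3 C = 6
  [e^{- x}]:  - 5 A = -15
Solving: A = 3, B = 3, C = 2.
Check against the point condition:
  u(0, 0) = 8  ⟹  A + B + C = 8  ✓
Hence u(x, y) = 3 e^{x y} + 2 \cos{\left(x y \right)} + 3 e^{- x}.

Answer: u(x, y) = 3 e^{x y} + 2 \cos{\left(x y \right)} + 3 e^{- x}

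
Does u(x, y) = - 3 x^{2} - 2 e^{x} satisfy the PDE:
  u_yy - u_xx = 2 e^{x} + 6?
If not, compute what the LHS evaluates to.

Evaluate each term of the left-hand side for u = - 3 x^{2} - 2 e^{x}.
Derivatives:
  u_yy = 0
  u_xx = - 2 e^{x} - 6
Terms:
  u_yy = 0
  -u_xx = 2 e^{x} + 6
Sum: LHS = 2 e^{x} + 6
This is exactly the given right-hand side, so u is a solution.

Answer: Yes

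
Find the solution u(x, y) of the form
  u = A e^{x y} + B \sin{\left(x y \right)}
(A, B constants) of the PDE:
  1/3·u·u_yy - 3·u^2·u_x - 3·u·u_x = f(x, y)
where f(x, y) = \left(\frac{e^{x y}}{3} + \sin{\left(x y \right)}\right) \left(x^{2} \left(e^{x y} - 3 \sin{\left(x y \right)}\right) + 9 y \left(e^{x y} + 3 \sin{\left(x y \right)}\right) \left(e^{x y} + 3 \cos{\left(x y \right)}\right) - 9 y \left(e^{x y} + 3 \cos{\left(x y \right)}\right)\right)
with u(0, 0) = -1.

Substitute the ansatz u = A e^{x y} + B \sin{\left(x y \right)} into the left-hand side.
Derivatives of the ansatz:
  u_yy = A x^{2} e^{x y} - B x^{2} \sin{\left(x y \right)}
  u_x = A y e^{x y} + B y \cos{\left(x y \right)}
Term by term:
  1/3·u·u_yy = \frac{A^{2} x^{2} e^{2 x y}}{3} - \frac{B^{2} x^{2} \sin^{2}{\left(x y \right)}}{3}
  -3·u^2·u_x = - 3 A^{3} y e^{3 x y} - 6 A^{2} B y e^{2 x y} \sin{\left(x y \right)} - 3 A^{2} B y e^{2 x y} \cos{\left(x y \right)} - 3 A B^{2} y e^{x y} \sin^{2}{\left(x y \right)} - 6 A B^{2} y e^{x y} \sin{\left(x y \right)} \cos{\left(x y \right)} - 3 B^{3} y \sin^{2}{\left(x y \right)} \cos{\left(x y \right)}
  -3·u·u_x = - 3 A^{2} y e^{2 x y} - 3 A B y e^{x y} \sin{\left(x y \right)} - 3 A B y e^{x y} \cos{\left(x y \right)} - 3 B^{2} y \sin{\left(x y \right)} \cos{\left(x y \right)}
So the left-hand side equals
  - 3 A^{3} y e^{3 x y} - 6 A^{2} B y e^{2 x y} \sin{\left(x y \right)} - 3 A^{2} B y e^{2 x y} \cos{\left(x y \right)} + \frac{A^{2} x^{2} e^{2 x y}}{3} - 3 A^{2} y e^{2 x y} - 3 A B^{2} y e^{x y} \sin^{2}{\left(x y \right)} - 6 A B^{2} y e^{x y} \sin{\left(x y \right)} \cos{\left(x y \right)} - 3 A B y e^{x y} \sin{\left(x y \right)} - 3 A B y e^{x y} \cos{\left(x y \right)} - 3 B^{3} y \sin^{2}{\left(x y \right)} \cos{\left(x y \right)} - \frac{B^{2} x^{2} \sin^{2}{\left(x y \right)}}{3} - 3 B^{2} y \sin{\left(x y \right)} \cos{\left(x y \right)}
This must equal f(x, y) identically; expanded, f = \frac{x^{2} e^{2 x y}}{3} - 3 x^{2} \sin^{2}{\left(x y \right)} + 3 y e^{3 x y} + 18 y e^{2 x y} \sin{\left(x y \right)} + 9 y e^{2 x y} \cos{\left(x y \right)} - 3 y e^{2 x y} + 27 y e^{x y} \sin^{2}{\left(x y \right)} + 54 y e^{x y} \sin{\left(x y \right)} \cos{\left(x y \right)} - 9 y e^{x y} \sin{\left(x y \right)} - 9 y e^{x y} \cos{\left(x y \right)} + 81 y \sin^{2}{\left(x y \right)} \cos{\left(x y \right)} - 27 y \sin{\left(x y \right)} \cos{\left(x y \right)}.
Matching coefficients of the independent functions:
  [x^{2} e^{2 x y}]:  \frac{A^{2}}{3} = \frac{1}{3}
  [x^{2} \sin^{2}{\left(x y \right)}]:  - \frac{B^{2}}{3} = -3
  [y e^{2 x y}]:  - 3 A^{2} = -3
  [y e^{3 x y}]:  - 3 A^{3} = 3
  [y e^{x y} \sin{\left(x y \right)}, y e^{x y} \cos{\left(x y \right)}]:  - 3 A B = -9
  [y e^{x y} \sin^{2}{\left(x y \right)}]:  - 3 A B^{2} = 27
  [y e^{2 x y} \sin{\left(x y \right)}]:  - 6 A^{2} B = 18
  [y e^{2 x y} \cos{\left(x y \right)}]:  - 3 A^{2} B = 9
  [y \sin{\left(x y \right)} \cos{\left(x y \right)}]:  - 3 B^{2} = -27
  [y \sin^{2}{\left(x y \right)} \cos{\left(x y \right)}]:  - 3 B^{3} = 81
  [y e^{x y} \sin{\left(x y \right)} \cos{\left(x y \right)}]:  - 6 A B^{2} = 54
Solving: A = -1, B = -3.
Check against the point condition:
  u(0, 0) = -1  ⟹  A = -1  ✓
Hence u(x, y) = - e^{x y} - 3 \sin{\left(x y \right)}.

Answer: u(x, y) = - e^{x y} - 3 \sin{\left(x y \right)}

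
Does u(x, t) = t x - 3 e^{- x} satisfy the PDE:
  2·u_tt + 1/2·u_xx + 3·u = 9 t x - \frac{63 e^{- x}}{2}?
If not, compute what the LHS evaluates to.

Answer: No, the LHS evaluates to 3 t x - \frac{21 e^{- x}}{2}

Derivation:
Evaluate each term of the left-hand side for u = t x - 3 e^{- x}.
Derivatives:
  u_tt = 0
  u_xx = - 3 e^{- x}
Terms:
  2·u_tt = 0
  1/2·u_xx = - \frac{3 e^{- x}}{2}
  3·u = 3 t x - 9 e^{- x}
Sum: LHS = 3 t x - \frac{21 e^{- x}}{2}
Given right-hand side: 9 t x - \frac{63 e^{- x}}{2}. Difference LHS − RHS = - 6 t x + 21 e^{- x} ≠ 0, so u is not a solution.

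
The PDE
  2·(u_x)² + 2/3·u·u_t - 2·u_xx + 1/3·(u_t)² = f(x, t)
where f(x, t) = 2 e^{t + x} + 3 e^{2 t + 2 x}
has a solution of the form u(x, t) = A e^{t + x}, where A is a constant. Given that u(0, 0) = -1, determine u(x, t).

Substitute the ansatz u = A e^{t + x} into the left-hand side.
Derivatives of the ansatz:
  u_x = A e^{t} e^{x}
  u_t = A e^{t} e^{x}
  u_xx = A e^{t} e^{x}
Term by term:
  2·(u_x)² = 2 A^{2} e^{2 t} e^{2 x}
  2/3·u·u_t = \frac{2 A^{2} e^{2 t} e^{2 x}}{3}
  -2·u_xx = - 2 A e^{t} e^{x}
  1/3·(u_t)² = \frac{A^{2} e^{2 t} e^{2 x}}{3}
So the left-hand side equals
  3 A^{2} e^{2 t} e^{2 x} - 2 A e^{t} e^{x}
This must equal f(x, t) identically; expanded, f = 3 e^{2 t} e^{2 x} + 2 e^{t} e^{x}.
Matching coefficients of the independent functions:
  [e^{t} e^{x}]:  - 2 A = 2
  [e^{2 t} e^{2 x}]:  3 A^{2} = 3
Solving: A = -1.
Check against the point condition:
  u(0, 0) = -1  ⟹  A = -1  ✓
Hence u(x, t) = - e^{t + x}.

Answer: u(x, t) = - e^{t + x}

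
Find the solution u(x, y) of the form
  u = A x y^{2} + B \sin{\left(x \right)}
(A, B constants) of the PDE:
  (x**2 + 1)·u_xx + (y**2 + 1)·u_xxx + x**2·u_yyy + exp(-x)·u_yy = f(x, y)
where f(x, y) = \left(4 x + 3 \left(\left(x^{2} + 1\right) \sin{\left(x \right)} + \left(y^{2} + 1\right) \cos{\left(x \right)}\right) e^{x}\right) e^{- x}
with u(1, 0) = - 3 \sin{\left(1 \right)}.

Substitute the ansatz u = A x y^{2} + B \sin{\left(x \right)} into the left-hand side.
Derivatives of the ansatz:
  u_xx = - B \sin{\left(x \right)}
  u_xxx = - B \cos{\left(x \right)}
  u_yyy = 0
  u_yy = 2 A x
Term by term:
  (x**2 + 1)·u_xx = - B x^{2} \sin{\left(x \right)} - B \sin{\left(x \right)}
  (y**2 + 1)·u_xxx = - B y^{2} \cos{\left(x \right)} - B \cos{\left(x \right)}
  x**2·u_yyy = 0
  exp(-x)·u_yy = 2 A x e^{- x}
So the left-hand side equals
  2 A x e^{- x} - B x^{2} \sin{\left(x \right)} - B y^{2} \cos{\left(x \right)} - B \sin{\left(x \right)} - B \cos{\left(x \right)}
This must equal f(x, y) identically; expanded, f = 3 x^{2} \sin{\left(x \right)} + 4 x e^{- x} + 3 y^{2} \cos{\left(x \right)} + 3 \sin{\left(x \right)} + 3 \cos{\left(x \right)}.
Matching coefficients of the independent functions:
  [x e^{- x}]:  2 A = 4
  [x^{2} \sin{\left(x \right)}, y^{2} \cos{\left(x \right)}, \sin{\left(x \right)}, \cos{\left(x \right)}]:  - B = 3
Solving: A = 2, B = -3.
Check against the point condition:
  u(1, 0) = - 3 \sin{\left(1 \right)}  ⟹  B \sin{\left(1 \right)} = - 3 \sin{\left(1 \right)}  ✓
Hence u(x, y) = 2 x y^{2} - 3 \sin{\left(x \right)}.

Answer: u(x, y) = 2 x y^{2} - 3 \sin{\left(x \right)}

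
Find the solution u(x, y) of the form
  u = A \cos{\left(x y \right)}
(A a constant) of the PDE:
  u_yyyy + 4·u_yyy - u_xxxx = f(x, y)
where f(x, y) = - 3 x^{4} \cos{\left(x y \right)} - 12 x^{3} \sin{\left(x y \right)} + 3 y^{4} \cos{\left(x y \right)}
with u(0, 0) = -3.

Substitute the ansatz u = A \cos{\left(x y \right)} into the left-hand side.
Derivatives of the ansatz:
  u_yyyy = A x^{4} \cos{\left(x y \right)}
  u_yyy = A x^{3} \sin{\left(x y \right)}
  u_xxxx = A y^{4} \cos{\left(x y \right)}
Term by term:
  u_yyyy = A x^{4} \cos{\left(x y \right)}
  4·u_yyy = 4 A x^{3} \sin{\left(x y \right)}
  -u_xxxx = - A y^{4} \cos{\left(x y \right)}
So the left-hand side equals
  A x^{4} \cos{\left(x y \right)} + 4 A x^{3} \sin{\left(x y \right)} - A y^{4} \cos{\left(x y \right)}
This must equal f(x, y) = - 3 x^{4} \cos{\left(x y \right)} - 12 x^{3} \sin{\left(x y \right)} + 3 y^{4} \cos{\left(x y \right)} identically.
Matching coefficients of the independent functions:
  [x^{3} \sin{\left(x y \right)}]:  4 A = -12
  [x^{4} \cos{\left(x y \right)}]:  A = -3
  [y^{4} \cos{\left(x y \right)}]:  - A = 3
Solving: A = -3.
Check against the point condition:
  u(0, 0) = -3  ⟹  A = -3  ✓
Hence u(x, y) = - 3 \cos{\left(x y \right)}.

Answer: u(x, y) = - 3 \cos{\left(x y \right)}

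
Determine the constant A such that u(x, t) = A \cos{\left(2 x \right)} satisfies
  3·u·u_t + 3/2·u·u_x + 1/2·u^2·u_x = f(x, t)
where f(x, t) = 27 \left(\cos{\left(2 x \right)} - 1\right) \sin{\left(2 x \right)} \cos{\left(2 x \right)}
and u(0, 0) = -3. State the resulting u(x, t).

Substitute the ansatz u = A \cos{\left(2 x \right)} into the left-hand side.
Derivatives of the ansatz:
  u_t = 0
  u_x = - 2 A \sin{\left(2 x \right)}
Term by term:
  3·u·u_t = 0
  3/2·u·u_x = - 3 A^{2} \sin{\left(2 x \right)} \cos{\left(2 x \right)}
  1/2·u^2·u_x = - A^{3} \sin{\left(2 x \right)} \cos^{2}{\left(2 x \right)}
So the left-hand side equals
  - A^{3} \sin{\left(2 x \right)} \cos^{2}{\left(2 x \right)} - 3 A^{2} \sin{\left(2 x \right)} \cos{\left(2 x \right)}
This must equal f(x, t) identically; expanded, f = 27 \sin{\left(2 x \right)} \cos^{2}{\left(2 x \right)} - 27 \sin{\left(2 x \right)} \cos{\left(2 x \right)}.
Matching coefficients of the independent functions:
  [\sin{\left(2 x \right)} \cos{\left(2 x \right)}]:  - 3 A^{2} = -27
  [\sin{\left(2 x \right)} \cos^{2}{\left(2 x \right)}]:  - A^{3} = 27
Solving: A = -3.
Check against the point condition:
  u(0, 0) = -3  ⟹  A = -3  ✓
Hence u(x, t) = - 3 \cos{\left(2 x \right)}.

Answer: u(x, t) = - 3 \cos{\left(2 x \right)}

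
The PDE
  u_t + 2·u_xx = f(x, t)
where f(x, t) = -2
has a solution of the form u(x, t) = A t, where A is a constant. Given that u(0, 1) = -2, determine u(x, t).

Substitute the ansatz u = A t into the left-hand side.
Derivatives of the ansatz:
  u_t = A
  u_xx = 0
Term by term:
  u_t = A
  2·u_xx = 0
So the left-hand side equals
  A
This must equal f(x, t) = -2 identically.
Matching coefficients of the independent functions:
  [constant term]:  A = -2
Solving: A = -2.
Check against the point condition:
  u(0, 1) = -2  ⟹  A = -2  ✓
Hence u(x, t) = - 2 t.

Answer: u(x, t) = - 2 t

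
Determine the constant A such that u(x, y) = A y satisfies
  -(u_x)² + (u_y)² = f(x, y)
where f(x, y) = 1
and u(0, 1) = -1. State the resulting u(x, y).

Substitute the ansatz u = A y into the left-hand side.
Derivatives of the ansatz:
  u_x = 0
  u_y = A
Term by term:
  -(u_x)² = 0
  (u_y)² = A^{2}
So the left-hand side equals
  A^{2}
This must equal f(x, y) = 1 identically.
Matching coefficients of the independent functions:
  [constant term]:  A^{2} = 1
These equations allow (A) = (-1) or (1).
Impose the point condition(s):
  u(0, 1) = -1  ⟹  A = -1
Only A = -1 satisfies everything.
Hence u(x, y) = - y.

Answer: u(x, y) = - y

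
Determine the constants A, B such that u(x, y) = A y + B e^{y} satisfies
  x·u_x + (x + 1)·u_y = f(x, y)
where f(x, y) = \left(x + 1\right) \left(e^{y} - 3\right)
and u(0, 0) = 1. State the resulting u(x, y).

Substitute the ansatz u = A y + B e^{y} into the left-hand side.
Derivatives of the ansatz:
  u_x = 0
  u_y = A + B e^{y}
Term by term:
  x·u_x = 0
  (x + 1)·u_y = A x + A + B x e^{y} + B e^{y}
So the left-hand side equals
  A x + A + B x e^{y} + B e^{y}
This must equal f(x, y) identically; expanded, f = x e^{y} - 3 x + e^{y} - 3.
Matching coefficients of the independent functions:
  [constant term, x]:  A = -3
  [x e^{y}, e^{y}]:  B = 1
Solving: A = -3, B = 1.
Check against the point condition:
  u(0, 0) = 1  ⟹  B = 1  ✓
Hence u(x, y) = - 3 y + e^{y}.

Answer: u(x, y) = - 3 y + e^{y}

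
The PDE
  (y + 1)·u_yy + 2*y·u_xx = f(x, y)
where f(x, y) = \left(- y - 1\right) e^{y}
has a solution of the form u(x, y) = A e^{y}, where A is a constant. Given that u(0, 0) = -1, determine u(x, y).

Substitute the ansatz u = A e^{y} into the left-hand side.
Derivatives of the ansatz:
  u_yy = A e^{y}
  u_xx = 0
Term by term:
  (y + 1)·u_yy = A y e^{y} + A e^{y}
  2*y·u_xx = 0
So the left-hand side equals
  A y e^{y} + A e^{y}
This must equal f(x, y) identically; expanded, f = - y e^{y} - e^{y}.
Matching coefficients of the independent functions:
  [y e^{y}, e^{y}]:  A = -1
Solving: A = -1.
Check against the point condition:
  u(0, 0) = -1  ⟹  A = -1  ✓
Hence u(x, y) = - e^{y}.

Answer: u(x, y) = - e^{y}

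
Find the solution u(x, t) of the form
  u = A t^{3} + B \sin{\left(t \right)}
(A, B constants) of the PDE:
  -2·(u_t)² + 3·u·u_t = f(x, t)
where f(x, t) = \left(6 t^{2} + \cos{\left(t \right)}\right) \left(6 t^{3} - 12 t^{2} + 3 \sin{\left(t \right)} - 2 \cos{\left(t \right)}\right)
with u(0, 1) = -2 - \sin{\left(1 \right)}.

Substitute the ansatz u = A t^{3} + B \sin{\left(t \right)} into the left-hand side.
Derivatives of the ansatz:
  u_t = 3 A t^{2} + B \cos{\left(t \right)}
Term by term:
  -2·(u_t)² = - 18 A^{2} t^{4} - 12 A B t^{2} \cos{\left(t \right)} - 2 B^{2} \cos^{2}{\left(t \right)}
  3·u·u_t = 9 A^{2} t^{5} + 3 A B t^{3} \cos{\left(t \right)} + 9 A B t^{2} \sin{\left(t \right)} + 3 B^{2} \sin{\left(t \right)} \cos{\left(t \right)}
So the left-hand side equals
  9 A^{2} t^{5} - 18 A^{2} t^{4} + 3 A B t^{3} \cos{\left(t \right)} + 9 A B t^{2} \sin{\left(t \right)} - 12 A B t^{2} \cos{\left(t \right)} + 3 B^{2} \sin{\left(t \right)} \cos{\left(t \right)} - 2 B^{2} \cos^{2}{\left(t \right)}
This must equal f(x, t) identically; expanded, f = 36 t^{5} - 72 t^{4} + 6 t^{3} \cos{\left(t \right)} + 18 t^{2} \sin{\left(t \right)} - 24 t^{2} \cos{\left(t \right)} + 3 \sin{\left(t \right)} \cos{\left(t \right)} - 2 \cos^{2}{\left(t \right)}.
Matching coefficients of the independent functions:
  [t^{4}]:  - 18 A^{2} = -72
  [t^{5}]:  9 A^{2} = 36
  [t^{2} \sin{\left(t \right)}]:  9 A B = 18
  [t^{2} \cos{\left(t \right)}]:  - 12 A B = -24
  [t^{3} \cos{\left(t \right)}]:  3 A B = 6
  [\sin{\left(t \right)} \cos{\left(t \right)}]:  3 B^{2} = 3
  [\cos^{2}{\left(t \right)}]:  - 2 B^{2} = -2
These equations allow (A, B) = (-2, -1) or (2, 1).
Impose the point condition(s):
  u(0, 1) = -2 - \sin{\left(1 \right)}  ⟹  A + B \sin{\left(1 \right)} = -2 - \sin{\left(1 \right)}
Only A = -2, B = -1 satisfies everything.
Hence u(x, t) = - 2 t^{3} - \sin{\left(t \right)}.

Answer: u(x, t) = - 2 t^{3} - \sin{\left(t \right)}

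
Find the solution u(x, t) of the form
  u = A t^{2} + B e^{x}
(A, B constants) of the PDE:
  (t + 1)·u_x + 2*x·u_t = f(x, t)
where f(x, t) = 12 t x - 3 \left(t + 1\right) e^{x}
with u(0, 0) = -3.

Substitute the ansatz u = A t^{2} + B e^{x} into the left-hand side.
Derivatives of the ansatz:
  u_x = B e^{x}
  u_t = 2 A t
Term by term:
  (t + 1)·u_x = B t e^{x} + B e^{x}
  2*x·u_t = 4 A t x
So the left-hand side equals
  4 A t x + B t e^{x} + B e^{x}
This must equal f(x, t) identically; expanded, f = 12 t x - 3 t e^{x} - 3 e^{x}.
Matching coefficients of the independent functions:
  [t x]:  4 A = 12
  [t e^{x}, e^{x}]:  B = -3
Solving: A = 3, B = -3.
Check against the point condition:
  u(0, 0) = -3  ⟹  B = -3  ✓
Hence u(x, t) = 3 t^{2} - 3 e^{x}.

Answer: u(x, t) = 3 t^{2} - 3 e^{x}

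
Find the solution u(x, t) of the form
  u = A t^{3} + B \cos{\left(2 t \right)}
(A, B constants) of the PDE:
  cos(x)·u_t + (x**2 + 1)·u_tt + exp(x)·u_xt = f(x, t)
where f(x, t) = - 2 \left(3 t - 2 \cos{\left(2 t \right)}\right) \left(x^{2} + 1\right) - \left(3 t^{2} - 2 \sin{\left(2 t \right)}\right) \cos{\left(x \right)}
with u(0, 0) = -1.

Substitute the ansatz u = A t^{3} + B \cos{\left(2 t \right)} into the left-hand side.
Derivatives of the ansatz:
  u_t = 3 A t^{2} - 2 B \sin{\left(2 t \right)}
  u_tt = 6 A t - 4 B \cos{\left(2 t \right)}
  u_xt = 0
Term by term:
  cos(x)·u_t = 3 A t^{2} \cos{\left(x \right)} - 2 B \sin{\left(2 t \right)} \cos{\left(x \right)}
  (x**2 + 1)·u_tt = 6 A t x^{2} + 6 A t - 4 B x^{2} \cos{\left(2 t \right)} - 4 B \cos{\left(2 t \right)}
  exp(x)·u_xt = 0
So the left-hand side equals
  3 A t^{2} \cos{\left(x \right)} + 6 A t x^{2} + 6 A t - 4 B x^{2} \cos{\left(2 t \right)} - 2 B \sin{\left(2 t \right)} \cos{\left(x \right)} - 4 B \cos{\left(2 t \right)}
This must equal f(x, t) identically; expanded, f = - 3 t^{2} \cos{\left(x \right)} - 6 t x^{2} - 6 t + 4 x^{2} \cos{\left(2 t \right)} + 2 \sin{\left(2 t \right)} \cos{\left(x \right)} + 4 \cos{\left(2 t \right)}.
Matching coefficients of the independent functions:
  [t, t x^{2}]:  6 A = -6
  [t^{2} \cos{\left(x \right)}]:  3 A = -3
  [x^{2} \cos{\left(2 t \right)}, \cos{\left(2 t \right)}]:  - 4 B = 4
  [\sin{\left(2 t \right)} \cos{\left(x \right)}]:  - 2 B = 2
Solving: A = -1, B = -1.
Check against the point condition:
  u(0, 0) = -1  ⟹  B = -1  ✓
Hence u(x, t) = - t^{3} - \cos{\left(2 t \right)}.

Answer: u(x, t) = - t^{3} - \cos{\left(2 t \right)}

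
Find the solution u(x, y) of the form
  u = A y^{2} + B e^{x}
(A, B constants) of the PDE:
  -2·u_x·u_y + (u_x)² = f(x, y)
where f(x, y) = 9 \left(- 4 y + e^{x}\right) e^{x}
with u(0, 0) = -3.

Substitute the ansatz u = A y^{2} + B e^{x} into the left-hand side.
Derivatives of the ansatz:
  u_x = B e^{x}
  u_y = 2 A y
Term by term:
  -2·u_x·u_y = - 4 A B y e^{x}
  (u_x)² = B^{2} e^{2 x}
So the left-hand side equals
  - 4 A B y e^{x} + B^{2} e^{2 x}
This must equal f(x, y) identically; expanded, f = - 36 y e^{x} + 9 e^{2 x}.
Matching coefficients of the independent functions:
  [y e^{x}]:  - 4 A B = -36
  [e^{2 x}]:  B^{2} = 9
These equations allow (A, B) = (-3, -3) or (3, 3).
Impose the point condition(s):
  u(0, 0) = -3  ⟹  B = -3
Only A = -3, B = -3 satisfies everything.
Hence u(x, y) = - 3 y^{2} - 3 e^{x}.

Answer: u(x, y) = - 3 y^{2} - 3 e^{x}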